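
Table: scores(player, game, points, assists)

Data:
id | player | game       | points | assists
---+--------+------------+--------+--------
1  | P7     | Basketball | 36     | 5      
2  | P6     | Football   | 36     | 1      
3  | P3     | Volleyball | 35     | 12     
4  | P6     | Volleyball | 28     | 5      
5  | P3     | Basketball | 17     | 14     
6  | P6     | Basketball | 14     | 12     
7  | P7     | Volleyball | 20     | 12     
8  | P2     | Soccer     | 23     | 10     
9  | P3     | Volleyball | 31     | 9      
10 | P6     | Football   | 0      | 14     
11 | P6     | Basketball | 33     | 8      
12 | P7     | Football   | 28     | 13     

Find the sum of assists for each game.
SELECT game, SUM(assists) as result
FROM scores
GROUP BY game

Result:
  Basketball: 39
  Football: 28
  Soccer: 10
  Volleyball: 38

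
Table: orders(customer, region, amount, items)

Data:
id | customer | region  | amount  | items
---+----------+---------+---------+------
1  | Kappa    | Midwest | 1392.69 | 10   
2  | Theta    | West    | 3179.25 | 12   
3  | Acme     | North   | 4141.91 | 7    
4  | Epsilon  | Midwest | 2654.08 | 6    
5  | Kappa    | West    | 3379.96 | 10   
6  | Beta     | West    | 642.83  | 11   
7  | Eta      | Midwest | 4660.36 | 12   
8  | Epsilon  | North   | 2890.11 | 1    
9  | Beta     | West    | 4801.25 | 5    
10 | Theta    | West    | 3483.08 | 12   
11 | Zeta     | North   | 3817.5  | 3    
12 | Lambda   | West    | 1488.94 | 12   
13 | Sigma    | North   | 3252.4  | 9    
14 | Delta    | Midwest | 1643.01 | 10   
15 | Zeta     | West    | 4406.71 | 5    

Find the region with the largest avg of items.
SELECT region, AVG(items) as val
FROM orders
GROUP BY region
ORDER BY val DESC
LIMIT 1

Result: West with avg(items) = 9.57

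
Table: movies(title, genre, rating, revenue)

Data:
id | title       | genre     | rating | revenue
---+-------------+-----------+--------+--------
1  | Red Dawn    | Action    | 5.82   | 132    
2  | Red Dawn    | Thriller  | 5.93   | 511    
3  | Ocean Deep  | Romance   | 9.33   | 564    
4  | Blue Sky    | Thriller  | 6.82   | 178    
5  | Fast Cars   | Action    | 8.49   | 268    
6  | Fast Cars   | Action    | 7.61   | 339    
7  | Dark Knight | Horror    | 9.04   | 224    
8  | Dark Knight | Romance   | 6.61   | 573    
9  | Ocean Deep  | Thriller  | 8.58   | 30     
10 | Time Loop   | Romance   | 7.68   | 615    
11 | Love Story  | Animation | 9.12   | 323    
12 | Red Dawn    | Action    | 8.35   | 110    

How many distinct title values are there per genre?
SELECT genre, COUNT(DISTINCT title)
FROM movies
GROUP BY genre

Result:
  Action: 2 distinct
  Animation: 1 distinct
  Horror: 1 distinct
  Romance: 3 distinct
  Thriller: 3 distinct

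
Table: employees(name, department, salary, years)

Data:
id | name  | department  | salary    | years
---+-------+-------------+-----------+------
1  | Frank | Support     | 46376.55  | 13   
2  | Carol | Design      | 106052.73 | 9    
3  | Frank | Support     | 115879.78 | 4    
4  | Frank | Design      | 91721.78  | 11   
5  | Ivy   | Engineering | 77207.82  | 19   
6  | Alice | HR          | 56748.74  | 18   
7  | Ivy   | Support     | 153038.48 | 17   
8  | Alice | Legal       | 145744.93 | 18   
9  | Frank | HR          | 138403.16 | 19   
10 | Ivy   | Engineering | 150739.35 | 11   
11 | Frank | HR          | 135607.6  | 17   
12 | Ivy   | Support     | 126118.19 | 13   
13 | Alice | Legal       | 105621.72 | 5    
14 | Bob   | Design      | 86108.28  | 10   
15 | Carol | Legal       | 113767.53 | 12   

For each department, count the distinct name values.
SELECT department, COUNT(DISTINCT name)
FROM employees
GROUP BY department

Result:
  Design: 3 distinct
  Engineering: 1 distinct
  HR: 2 distinct
  Legal: 2 distinct
  Support: 2 distinct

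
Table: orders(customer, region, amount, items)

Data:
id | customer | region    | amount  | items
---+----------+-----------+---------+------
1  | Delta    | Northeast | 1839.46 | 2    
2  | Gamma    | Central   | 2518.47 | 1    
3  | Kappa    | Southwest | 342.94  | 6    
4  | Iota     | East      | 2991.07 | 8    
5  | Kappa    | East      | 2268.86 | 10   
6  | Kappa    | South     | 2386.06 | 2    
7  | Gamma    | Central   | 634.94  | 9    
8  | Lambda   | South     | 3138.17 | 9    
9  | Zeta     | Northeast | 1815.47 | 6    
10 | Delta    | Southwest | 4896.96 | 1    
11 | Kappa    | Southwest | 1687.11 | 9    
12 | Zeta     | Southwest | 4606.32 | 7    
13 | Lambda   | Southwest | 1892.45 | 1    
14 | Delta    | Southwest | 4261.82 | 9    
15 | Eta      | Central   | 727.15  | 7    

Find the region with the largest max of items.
SELECT region, MAX(items) as val
FROM orders
GROUP BY region
ORDER BY val DESC
LIMIT 1

Result: East with max(items) = 10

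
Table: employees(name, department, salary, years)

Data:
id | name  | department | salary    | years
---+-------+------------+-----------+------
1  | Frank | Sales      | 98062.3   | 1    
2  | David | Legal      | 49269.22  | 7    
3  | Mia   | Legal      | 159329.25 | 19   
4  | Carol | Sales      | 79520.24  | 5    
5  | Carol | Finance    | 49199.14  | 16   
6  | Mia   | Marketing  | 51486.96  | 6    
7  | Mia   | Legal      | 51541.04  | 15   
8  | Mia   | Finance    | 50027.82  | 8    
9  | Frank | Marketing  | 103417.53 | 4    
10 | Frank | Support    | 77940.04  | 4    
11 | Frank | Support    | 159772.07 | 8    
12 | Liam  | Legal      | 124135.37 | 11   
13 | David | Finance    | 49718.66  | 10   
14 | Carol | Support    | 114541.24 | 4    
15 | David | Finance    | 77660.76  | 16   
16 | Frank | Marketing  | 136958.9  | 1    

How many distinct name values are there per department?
SELECT department, COUNT(DISTINCT name)
FROM employees
GROUP BY department

Result:
  Finance: 3 distinct
  Legal: 3 distinct
  Marketing: 2 distinct
  Sales: 2 distinct
  Support: 2 distinct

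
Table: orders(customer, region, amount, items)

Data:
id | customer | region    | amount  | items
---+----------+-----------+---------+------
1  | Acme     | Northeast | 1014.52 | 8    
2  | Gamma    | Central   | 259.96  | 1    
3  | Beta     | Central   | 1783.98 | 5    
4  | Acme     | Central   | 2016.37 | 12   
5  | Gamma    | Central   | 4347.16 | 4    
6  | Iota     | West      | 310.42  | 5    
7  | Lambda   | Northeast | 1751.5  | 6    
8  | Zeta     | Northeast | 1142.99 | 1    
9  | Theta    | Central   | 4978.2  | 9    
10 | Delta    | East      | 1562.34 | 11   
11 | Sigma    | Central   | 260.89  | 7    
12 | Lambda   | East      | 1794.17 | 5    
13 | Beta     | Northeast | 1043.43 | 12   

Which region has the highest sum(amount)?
SELECT region, SUM(amount) as val
FROM orders
GROUP BY region
ORDER BY val DESC
LIMIT 1

Result: Central with sum(amount) = 13646.56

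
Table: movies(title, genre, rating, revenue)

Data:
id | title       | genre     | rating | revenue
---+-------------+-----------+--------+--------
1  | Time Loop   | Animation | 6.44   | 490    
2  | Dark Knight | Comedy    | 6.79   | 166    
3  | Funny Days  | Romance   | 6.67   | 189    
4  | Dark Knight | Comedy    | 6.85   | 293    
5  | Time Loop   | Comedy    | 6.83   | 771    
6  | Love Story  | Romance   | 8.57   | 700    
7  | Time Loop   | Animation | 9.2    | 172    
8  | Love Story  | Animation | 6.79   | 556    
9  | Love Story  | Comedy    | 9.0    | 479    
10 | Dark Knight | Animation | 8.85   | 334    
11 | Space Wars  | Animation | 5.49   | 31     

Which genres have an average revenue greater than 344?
SELECT genre, AVG(revenue)
FROM movies
GROUP BY genre
HAVING AVG(revenue) > 344

Result:
  Comedy: avg=427.25
  Romance: avg=444.50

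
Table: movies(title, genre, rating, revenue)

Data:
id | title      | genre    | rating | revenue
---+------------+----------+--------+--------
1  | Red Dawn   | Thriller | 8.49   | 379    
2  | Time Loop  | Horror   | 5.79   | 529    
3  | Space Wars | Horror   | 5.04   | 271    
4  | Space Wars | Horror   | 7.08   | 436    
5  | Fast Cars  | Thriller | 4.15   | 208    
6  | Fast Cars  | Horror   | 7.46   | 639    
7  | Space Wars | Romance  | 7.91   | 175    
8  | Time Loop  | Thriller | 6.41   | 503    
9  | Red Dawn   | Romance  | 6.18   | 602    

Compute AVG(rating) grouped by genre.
SELECT genre, AVG(rating) as result
FROM movies
GROUP BY genre

Result:
  Horror: 6.34
  Romance: 7.05
  Thriller: 6.35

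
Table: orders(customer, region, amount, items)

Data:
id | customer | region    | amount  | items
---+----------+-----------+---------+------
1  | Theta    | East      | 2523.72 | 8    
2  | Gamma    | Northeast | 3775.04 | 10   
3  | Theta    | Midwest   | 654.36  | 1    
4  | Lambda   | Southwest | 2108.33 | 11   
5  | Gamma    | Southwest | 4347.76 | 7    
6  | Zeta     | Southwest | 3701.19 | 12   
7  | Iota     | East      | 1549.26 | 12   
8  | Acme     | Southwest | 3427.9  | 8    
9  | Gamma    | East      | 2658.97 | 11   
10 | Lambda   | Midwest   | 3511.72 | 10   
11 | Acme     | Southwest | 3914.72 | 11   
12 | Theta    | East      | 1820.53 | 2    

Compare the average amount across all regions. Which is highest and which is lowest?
SELECT region, AVG(amount)
FROM orders
GROUP BY region
ORDER BY AVG(amount)

All groups:
  Midwest: 2083.04
  East: 2138.12
  Southwest: 3499.98
  Northeast: 3775.04

Highest: Northeast (3775.04)
Lowest: Midwest (2083.04)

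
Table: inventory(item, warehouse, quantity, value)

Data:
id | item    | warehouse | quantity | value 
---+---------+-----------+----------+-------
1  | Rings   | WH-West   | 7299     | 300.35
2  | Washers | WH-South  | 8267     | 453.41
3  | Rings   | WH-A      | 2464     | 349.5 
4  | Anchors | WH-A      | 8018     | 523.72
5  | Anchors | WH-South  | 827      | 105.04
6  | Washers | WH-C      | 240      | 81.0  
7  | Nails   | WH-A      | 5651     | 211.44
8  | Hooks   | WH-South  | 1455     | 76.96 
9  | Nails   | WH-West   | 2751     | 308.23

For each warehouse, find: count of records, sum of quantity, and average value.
SELECT warehouse,
       COUNT(*) as cnt,
       SUM(quantity) as total_quantity,
       AVG(value) as avg_value
FROM inventory
GROUP BY warehouse

Result:
  WH-A: 3 records, 16133 total quantity, 361.55 avg value
  WH-C: 1 records, 240 total quantity, 81.00 avg value
  WH-South: 3 records, 10549 total quantity, 211.80 avg value
  WH-West: 2 records, 10050 total quantity, 304.29 avg value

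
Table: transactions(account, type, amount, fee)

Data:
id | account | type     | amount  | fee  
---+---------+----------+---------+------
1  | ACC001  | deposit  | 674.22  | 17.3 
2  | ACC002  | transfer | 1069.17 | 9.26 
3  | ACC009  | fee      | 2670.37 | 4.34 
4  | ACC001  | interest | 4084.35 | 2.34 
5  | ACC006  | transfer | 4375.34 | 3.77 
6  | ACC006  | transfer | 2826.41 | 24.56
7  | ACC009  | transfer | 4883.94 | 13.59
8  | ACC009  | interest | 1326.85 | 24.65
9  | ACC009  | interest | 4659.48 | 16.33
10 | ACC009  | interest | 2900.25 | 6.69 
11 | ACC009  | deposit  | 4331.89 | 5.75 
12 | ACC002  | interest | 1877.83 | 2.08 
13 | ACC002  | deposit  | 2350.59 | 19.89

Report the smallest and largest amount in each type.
SELECT type, MIN(amount), MAX(amount)
FROM transactions
GROUP BY type

Result:
  deposit: min=674.22, max=4331.89
  fee: min=2670.37, max=2670.37
  interest: min=1326.85, max=4659.48
  transfer: min=1069.17, max=4883.94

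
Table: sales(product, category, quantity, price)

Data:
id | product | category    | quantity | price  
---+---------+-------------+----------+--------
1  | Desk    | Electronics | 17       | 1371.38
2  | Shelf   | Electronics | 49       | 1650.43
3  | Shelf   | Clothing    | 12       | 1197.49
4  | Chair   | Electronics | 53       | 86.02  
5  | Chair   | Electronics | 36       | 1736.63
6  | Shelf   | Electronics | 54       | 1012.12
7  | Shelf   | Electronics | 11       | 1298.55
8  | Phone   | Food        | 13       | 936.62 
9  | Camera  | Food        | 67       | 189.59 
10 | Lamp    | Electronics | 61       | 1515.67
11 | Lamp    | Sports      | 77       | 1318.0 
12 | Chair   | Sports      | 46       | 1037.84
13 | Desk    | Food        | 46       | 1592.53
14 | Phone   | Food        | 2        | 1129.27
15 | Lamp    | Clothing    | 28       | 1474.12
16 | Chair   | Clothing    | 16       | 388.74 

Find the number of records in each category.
SELECT category, COUNT(*) as count
FROM sales
GROUP BY category

Result:
  Clothing: 3
  Electronics: 7
  Food: 4
  Sports: 2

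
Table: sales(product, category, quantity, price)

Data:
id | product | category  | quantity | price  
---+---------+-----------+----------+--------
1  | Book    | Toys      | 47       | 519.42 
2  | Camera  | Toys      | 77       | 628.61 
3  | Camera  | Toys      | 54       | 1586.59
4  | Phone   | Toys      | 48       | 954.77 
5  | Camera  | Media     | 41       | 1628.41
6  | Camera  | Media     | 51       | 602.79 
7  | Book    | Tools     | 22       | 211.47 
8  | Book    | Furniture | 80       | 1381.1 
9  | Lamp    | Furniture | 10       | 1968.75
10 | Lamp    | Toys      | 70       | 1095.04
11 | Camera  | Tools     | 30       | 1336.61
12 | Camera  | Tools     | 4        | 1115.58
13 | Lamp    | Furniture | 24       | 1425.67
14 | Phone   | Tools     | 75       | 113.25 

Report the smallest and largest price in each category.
SELECT category, MIN(price), MAX(price)
FROM sales
GROUP BY category

Result:
  Furniture: min=1381.10, max=1968.75
  Media: min=602.79, max=1628.41
  Tools: min=113.25, max=1336.61
  Toys: min=519.42, max=1586.59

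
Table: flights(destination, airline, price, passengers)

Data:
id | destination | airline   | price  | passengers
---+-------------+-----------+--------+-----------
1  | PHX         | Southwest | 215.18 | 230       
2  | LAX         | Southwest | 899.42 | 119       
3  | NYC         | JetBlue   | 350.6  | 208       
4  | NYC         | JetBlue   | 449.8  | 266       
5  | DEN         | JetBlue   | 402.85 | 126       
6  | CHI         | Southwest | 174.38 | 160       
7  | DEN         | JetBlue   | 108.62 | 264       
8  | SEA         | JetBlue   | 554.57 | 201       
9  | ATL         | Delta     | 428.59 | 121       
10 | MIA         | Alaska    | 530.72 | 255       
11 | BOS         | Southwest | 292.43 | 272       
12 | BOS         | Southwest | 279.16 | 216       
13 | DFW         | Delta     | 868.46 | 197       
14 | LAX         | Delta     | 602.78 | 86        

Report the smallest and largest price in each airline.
SELECT airline, MIN(price), MAX(price)
FROM flights
GROUP BY airline

Result:
  Alaska: min=530.72, max=530.72
  Delta: min=428.59, max=868.46
  JetBlue: min=108.62, max=554.57
  Southwest: min=174.38, max=899.42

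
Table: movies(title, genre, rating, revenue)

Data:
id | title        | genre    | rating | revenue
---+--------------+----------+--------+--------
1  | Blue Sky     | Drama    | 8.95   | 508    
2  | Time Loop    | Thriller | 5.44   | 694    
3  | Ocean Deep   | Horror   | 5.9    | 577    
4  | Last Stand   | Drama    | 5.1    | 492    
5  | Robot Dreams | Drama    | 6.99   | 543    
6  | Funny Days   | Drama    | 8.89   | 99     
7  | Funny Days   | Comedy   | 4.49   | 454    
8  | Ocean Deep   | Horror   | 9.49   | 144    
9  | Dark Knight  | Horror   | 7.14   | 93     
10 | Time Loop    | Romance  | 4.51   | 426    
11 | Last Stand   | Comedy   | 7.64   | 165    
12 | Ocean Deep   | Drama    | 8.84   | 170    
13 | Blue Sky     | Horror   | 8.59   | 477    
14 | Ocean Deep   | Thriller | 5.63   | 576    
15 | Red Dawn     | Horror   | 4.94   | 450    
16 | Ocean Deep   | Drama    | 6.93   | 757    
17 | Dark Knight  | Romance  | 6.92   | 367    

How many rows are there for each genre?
SELECT genre, COUNT(*) as count
FROM movies
GROUP BY genre

Result:
  Comedy: 2
  Drama: 6
  Horror: 5
  Romance: 2
  Thriller: 2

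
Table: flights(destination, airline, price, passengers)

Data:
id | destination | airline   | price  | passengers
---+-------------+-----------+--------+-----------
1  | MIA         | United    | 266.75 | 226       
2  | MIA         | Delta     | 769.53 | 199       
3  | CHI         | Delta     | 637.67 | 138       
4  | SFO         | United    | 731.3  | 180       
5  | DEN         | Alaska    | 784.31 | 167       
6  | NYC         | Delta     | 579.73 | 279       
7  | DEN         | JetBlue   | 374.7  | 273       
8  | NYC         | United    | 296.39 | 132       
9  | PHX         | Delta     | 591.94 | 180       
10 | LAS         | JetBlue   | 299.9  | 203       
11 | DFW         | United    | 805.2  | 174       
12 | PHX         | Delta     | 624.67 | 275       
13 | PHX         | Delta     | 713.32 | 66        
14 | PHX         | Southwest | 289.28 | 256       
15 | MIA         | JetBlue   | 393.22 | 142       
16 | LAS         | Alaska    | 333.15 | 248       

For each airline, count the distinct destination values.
SELECT airline, COUNT(DISTINCT destination)
FROM flights
GROUP BY airline

Result:
  Alaska: 2 distinct
  Delta: 4 distinct
  JetBlue: 3 distinct
  Southwest: 1 distinct
  United: 4 distinct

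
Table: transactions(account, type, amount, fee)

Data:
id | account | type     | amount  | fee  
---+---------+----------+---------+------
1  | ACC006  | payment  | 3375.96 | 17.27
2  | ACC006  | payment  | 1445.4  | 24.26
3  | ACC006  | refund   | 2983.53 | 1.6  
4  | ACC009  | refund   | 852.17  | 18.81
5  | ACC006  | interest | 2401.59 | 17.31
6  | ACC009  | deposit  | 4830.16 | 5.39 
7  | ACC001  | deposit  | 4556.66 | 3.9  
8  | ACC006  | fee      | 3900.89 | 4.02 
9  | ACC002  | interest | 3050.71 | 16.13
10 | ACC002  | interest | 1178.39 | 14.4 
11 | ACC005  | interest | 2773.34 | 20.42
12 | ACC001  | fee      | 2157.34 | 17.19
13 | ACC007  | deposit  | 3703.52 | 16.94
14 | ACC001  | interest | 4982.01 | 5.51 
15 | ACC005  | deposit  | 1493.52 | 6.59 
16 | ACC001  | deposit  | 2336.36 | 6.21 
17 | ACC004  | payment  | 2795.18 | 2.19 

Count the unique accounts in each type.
SELECT type, COUNT(DISTINCT account)
FROM transactions
GROUP BY type

Result:
  deposit: 4 distinct
  fee: 2 distinct
  interest: 4 distinct
  payment: 2 distinct
  refund: 2 distinct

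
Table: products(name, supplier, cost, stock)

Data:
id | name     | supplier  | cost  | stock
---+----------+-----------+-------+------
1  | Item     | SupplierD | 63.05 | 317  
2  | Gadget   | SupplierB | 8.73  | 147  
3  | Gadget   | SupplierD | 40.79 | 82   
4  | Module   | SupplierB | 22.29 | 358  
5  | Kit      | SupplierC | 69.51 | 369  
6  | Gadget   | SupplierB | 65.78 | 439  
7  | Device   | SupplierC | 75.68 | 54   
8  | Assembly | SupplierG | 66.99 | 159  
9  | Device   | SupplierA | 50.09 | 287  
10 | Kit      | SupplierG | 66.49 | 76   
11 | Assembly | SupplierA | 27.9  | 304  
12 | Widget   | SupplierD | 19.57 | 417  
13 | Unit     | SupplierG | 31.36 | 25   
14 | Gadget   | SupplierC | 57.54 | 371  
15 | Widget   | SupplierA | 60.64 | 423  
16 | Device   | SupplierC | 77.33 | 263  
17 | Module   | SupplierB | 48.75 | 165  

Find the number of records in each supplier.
SELECT supplier, COUNT(*) as count
FROM products
GROUP BY supplier

Result:
  SupplierA: 3
  SupplierB: 4
  SupplierC: 4
  SupplierD: 3
  SupplierG: 3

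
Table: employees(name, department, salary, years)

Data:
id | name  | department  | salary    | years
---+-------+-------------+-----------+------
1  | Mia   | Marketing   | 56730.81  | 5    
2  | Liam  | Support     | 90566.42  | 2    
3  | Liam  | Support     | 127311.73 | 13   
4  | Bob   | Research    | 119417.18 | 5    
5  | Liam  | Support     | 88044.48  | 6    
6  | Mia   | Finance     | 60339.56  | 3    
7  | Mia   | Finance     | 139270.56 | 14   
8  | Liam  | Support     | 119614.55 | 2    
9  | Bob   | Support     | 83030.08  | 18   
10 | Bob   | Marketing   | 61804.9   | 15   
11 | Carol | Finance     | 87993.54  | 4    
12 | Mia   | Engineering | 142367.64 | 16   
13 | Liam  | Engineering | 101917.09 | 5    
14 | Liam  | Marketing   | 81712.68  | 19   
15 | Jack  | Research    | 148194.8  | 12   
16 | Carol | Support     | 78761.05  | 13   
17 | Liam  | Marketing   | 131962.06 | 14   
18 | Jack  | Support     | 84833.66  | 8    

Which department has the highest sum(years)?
SELECT department, SUM(years) as val
FROM employees
GROUP BY department
ORDER BY val DESC
LIMIT 1

Result: Support with sum(years) = 62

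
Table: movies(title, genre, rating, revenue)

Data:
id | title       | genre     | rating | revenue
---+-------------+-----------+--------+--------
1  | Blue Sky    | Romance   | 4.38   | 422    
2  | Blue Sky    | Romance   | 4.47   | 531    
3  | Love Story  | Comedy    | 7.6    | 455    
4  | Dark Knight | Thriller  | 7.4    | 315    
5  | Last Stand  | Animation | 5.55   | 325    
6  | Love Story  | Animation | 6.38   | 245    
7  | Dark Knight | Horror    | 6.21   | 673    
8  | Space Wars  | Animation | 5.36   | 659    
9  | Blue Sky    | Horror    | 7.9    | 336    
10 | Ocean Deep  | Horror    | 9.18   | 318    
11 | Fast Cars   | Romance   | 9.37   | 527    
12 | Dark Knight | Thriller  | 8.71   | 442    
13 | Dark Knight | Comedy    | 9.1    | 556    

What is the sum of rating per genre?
SELECT genre, SUM(rating) as result
FROM movies
GROUP BY genre

Result:
  Animation: 17.29
  Comedy: 16.70
  Horror: 23.29
  Romance: 18.22
  Thriller: 16.11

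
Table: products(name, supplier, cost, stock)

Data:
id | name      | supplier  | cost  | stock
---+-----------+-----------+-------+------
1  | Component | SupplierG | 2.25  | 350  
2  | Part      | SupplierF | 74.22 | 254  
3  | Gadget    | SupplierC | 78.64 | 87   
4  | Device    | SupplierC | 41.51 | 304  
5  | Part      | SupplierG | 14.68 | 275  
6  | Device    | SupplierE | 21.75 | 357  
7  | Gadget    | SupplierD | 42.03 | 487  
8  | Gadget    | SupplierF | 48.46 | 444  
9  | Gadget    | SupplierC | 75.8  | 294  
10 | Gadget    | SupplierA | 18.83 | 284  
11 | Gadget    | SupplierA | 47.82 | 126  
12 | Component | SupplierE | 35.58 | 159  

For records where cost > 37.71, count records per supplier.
SELECT supplier, COUNT(*)
FROM products
WHERE cost > 37.71
GROUP BY supplier

Note: WHERE filters rows before grouping.

Result:
  SupplierA: 1
  SupplierC: 3
  SupplierD: 1
  SupplierF: 2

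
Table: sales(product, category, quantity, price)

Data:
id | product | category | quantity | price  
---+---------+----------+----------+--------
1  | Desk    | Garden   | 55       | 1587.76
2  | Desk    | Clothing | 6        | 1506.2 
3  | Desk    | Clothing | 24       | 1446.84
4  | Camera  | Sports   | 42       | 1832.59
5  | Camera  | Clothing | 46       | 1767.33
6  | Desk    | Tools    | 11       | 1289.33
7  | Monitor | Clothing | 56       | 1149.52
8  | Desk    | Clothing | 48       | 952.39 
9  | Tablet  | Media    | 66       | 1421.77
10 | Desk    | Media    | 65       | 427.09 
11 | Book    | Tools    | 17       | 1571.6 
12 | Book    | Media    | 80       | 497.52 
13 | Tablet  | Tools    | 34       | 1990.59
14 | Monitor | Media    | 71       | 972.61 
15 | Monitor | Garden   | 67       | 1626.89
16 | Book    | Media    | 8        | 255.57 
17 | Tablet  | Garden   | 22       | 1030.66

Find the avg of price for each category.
SELECT category, AVG(price) as result
FROM sales
GROUP BY category

Result:
  Clothing: 1364.46
  Garden: 1415.10
  Media: 714.91
  Sports: 1832.59
  Tools: 1617.17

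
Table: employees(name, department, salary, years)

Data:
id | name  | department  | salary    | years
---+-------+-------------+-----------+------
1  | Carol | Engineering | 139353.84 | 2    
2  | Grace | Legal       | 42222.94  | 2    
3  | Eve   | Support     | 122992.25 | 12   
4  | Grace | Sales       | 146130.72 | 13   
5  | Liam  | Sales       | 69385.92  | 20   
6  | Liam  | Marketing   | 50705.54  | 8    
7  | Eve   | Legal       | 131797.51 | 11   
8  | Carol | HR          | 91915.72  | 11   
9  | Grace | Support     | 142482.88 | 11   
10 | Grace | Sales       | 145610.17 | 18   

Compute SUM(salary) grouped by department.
SELECT department, SUM(salary) as result
FROM employees
GROUP BY department

Result:
  Engineering: 139353.84
  HR: 91915.72
  Legal: 174020.45
  Marketing: 50705.54
  Sales: 361126.81
  Support: 265475.13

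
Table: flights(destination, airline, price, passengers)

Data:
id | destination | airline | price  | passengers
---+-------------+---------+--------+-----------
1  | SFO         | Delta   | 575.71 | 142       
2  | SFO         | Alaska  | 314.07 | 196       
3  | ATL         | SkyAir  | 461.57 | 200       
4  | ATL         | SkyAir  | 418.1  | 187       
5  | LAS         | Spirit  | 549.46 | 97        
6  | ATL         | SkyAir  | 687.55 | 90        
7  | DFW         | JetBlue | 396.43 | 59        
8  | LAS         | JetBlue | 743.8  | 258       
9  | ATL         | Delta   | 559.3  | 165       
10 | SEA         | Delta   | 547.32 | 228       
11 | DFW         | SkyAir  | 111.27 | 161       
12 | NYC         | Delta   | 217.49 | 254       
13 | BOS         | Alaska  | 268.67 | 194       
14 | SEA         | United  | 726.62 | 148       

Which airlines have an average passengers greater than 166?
SELECT airline, AVG(passengers)
FROM flights
GROUP BY airline
HAVING AVG(passengers) > 166

Result:
  Alaska: avg=195.00
  Delta: avg=197.25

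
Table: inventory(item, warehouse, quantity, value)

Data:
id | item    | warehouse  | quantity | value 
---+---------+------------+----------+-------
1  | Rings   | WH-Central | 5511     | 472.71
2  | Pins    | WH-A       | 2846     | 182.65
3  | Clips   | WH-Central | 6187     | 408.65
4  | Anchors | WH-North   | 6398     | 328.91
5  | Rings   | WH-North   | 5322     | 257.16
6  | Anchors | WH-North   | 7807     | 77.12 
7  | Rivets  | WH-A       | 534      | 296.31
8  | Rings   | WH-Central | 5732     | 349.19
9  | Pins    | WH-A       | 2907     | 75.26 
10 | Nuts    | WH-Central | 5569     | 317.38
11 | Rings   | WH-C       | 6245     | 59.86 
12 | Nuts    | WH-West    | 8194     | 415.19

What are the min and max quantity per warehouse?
SELECT warehouse, MIN(quantity), MAX(quantity)
FROM inventory
GROUP BY warehouse

Result:
  WH-A: min=534, max=2907
  WH-C: min=6245, max=6245
  WH-Central: min=5511, max=6187
  WH-North: min=5322, max=7807
  WH-West: min=8194, max=8194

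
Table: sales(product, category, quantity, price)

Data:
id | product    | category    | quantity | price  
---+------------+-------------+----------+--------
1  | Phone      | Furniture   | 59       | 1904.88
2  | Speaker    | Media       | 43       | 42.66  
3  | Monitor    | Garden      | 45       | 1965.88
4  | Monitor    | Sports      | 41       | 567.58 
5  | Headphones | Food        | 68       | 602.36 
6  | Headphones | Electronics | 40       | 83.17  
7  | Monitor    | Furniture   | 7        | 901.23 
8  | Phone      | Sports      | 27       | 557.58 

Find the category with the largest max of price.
SELECT category, MAX(price) as val
FROM sales
GROUP BY category
ORDER BY val DESC
LIMIT 1

Result: Garden with max(price) = 1965.88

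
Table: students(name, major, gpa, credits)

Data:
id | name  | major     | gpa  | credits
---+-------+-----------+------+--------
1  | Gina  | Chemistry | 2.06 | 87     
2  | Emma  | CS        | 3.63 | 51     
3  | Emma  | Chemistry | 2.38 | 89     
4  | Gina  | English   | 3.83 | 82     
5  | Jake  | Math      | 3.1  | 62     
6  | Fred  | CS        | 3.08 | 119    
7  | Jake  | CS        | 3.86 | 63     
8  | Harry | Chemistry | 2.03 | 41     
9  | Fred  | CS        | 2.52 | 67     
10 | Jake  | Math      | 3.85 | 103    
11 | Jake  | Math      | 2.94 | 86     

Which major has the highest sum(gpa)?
SELECT major, SUM(gpa) as val
FROM students
GROUP BY major
ORDER BY val DESC
LIMIT 1

Result: CS with sum(gpa) = 13.09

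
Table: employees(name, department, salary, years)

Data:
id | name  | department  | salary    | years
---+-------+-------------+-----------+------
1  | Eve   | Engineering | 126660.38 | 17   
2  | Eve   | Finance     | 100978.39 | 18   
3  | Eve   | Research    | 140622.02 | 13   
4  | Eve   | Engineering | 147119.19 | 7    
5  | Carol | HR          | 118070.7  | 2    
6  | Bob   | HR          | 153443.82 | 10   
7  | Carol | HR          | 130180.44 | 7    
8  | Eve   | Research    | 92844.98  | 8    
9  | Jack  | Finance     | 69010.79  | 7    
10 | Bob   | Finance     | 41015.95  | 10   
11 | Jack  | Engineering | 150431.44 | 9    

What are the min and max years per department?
SELECT department, MIN(years), MAX(years)
FROM employees
GROUP BY department

Result:
  Engineering: min=7, max=17
  Finance: min=7, max=18
  HR: min=2, max=10
  Research: min=8, max=13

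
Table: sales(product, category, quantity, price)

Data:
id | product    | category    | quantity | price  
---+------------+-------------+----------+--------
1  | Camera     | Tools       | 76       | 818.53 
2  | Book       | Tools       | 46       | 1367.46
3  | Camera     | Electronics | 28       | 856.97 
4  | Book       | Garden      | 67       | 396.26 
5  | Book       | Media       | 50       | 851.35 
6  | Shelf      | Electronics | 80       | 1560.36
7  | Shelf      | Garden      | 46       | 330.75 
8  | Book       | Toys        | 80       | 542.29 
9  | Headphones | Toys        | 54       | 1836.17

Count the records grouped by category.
SELECT category, COUNT(*) as count
FROM sales
GROUP BY category

Result:
  Electronics: 2
  Garden: 2
  Media: 1
  Tools: 2
  Toys: 2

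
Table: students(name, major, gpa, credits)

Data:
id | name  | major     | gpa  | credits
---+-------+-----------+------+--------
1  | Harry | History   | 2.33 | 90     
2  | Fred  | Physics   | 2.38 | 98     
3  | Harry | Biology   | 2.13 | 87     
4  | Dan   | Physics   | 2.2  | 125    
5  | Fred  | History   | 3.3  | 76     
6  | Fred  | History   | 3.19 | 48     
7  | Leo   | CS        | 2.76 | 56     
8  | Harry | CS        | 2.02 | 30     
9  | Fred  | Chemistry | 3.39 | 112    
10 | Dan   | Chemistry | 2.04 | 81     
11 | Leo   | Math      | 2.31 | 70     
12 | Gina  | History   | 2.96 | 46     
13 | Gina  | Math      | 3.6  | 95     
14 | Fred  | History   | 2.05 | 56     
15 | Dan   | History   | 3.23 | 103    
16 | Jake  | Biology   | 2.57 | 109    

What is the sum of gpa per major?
SELECT major, SUM(gpa) as result
FROM students
GROUP BY major

Result:
  Biology: 4.70
  CS: 4.78
  Chemistry: 5.43
  History: 17.06
  Math: 5.91
  Physics: 4.58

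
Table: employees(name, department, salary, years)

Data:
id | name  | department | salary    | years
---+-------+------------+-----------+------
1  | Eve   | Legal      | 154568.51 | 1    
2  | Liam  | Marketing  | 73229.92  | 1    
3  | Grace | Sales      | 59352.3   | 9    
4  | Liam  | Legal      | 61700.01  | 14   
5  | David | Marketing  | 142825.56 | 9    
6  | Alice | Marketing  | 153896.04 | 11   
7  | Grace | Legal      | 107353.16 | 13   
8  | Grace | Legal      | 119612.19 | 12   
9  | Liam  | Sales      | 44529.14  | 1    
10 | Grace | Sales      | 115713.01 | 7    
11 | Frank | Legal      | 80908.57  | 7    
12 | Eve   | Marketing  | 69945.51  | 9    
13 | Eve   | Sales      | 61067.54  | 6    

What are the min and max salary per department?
SELECT department, MIN(salary), MAX(salary)
FROM employees
GROUP BY department

Result:
  Legal: min=61700.01, max=154568.51
  Marketing: min=69945.51, max=153896.04
  Sales: min=44529.14, max=115713.01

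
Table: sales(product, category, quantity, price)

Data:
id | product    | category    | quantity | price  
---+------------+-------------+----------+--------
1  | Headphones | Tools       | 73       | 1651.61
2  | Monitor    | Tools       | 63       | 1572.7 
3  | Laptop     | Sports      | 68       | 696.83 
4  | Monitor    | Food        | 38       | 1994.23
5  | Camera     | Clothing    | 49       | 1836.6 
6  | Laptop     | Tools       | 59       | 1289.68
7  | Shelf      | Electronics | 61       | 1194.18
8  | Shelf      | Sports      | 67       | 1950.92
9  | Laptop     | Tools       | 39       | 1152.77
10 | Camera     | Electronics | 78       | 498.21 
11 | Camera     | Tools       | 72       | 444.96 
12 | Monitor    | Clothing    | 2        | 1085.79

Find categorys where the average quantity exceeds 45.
SELECT category, AVG(quantity)
FROM sales
GROUP BY category
HAVING AVG(quantity) > 45

Result:
  Electronics: avg=69.50
  Sports: avg=67.50
  Tools: avg=61.20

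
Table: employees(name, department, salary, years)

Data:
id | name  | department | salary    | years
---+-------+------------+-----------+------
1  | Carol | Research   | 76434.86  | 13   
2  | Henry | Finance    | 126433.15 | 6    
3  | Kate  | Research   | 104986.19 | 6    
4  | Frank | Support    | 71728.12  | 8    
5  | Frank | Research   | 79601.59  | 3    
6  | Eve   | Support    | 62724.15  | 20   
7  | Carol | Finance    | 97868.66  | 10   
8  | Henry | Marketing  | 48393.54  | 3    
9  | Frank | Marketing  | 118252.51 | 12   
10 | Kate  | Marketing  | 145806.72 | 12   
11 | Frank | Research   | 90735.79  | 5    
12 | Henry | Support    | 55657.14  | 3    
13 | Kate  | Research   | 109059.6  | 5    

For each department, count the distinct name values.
SELECT department, COUNT(DISTINCT name)
FROM employees
GROUP BY department

Result:
  Finance: 2 distinct
  Marketing: 3 distinct
  Research: 3 distinct
  Support: 3 distinct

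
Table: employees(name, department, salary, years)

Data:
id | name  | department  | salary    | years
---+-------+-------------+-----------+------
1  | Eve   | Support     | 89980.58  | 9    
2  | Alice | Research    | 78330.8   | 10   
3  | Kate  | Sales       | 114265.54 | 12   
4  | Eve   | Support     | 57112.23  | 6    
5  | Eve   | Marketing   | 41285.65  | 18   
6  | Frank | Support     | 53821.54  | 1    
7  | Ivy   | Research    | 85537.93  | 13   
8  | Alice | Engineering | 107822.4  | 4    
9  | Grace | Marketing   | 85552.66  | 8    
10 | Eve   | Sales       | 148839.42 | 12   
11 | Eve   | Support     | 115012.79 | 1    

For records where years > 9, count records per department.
SELECT department, COUNT(*)
FROM employees
WHERE years > 9
GROUP BY department

Note: WHERE filters rows before grouping.

Result:
  Marketing: 1
  Research: 2
  Sales: 2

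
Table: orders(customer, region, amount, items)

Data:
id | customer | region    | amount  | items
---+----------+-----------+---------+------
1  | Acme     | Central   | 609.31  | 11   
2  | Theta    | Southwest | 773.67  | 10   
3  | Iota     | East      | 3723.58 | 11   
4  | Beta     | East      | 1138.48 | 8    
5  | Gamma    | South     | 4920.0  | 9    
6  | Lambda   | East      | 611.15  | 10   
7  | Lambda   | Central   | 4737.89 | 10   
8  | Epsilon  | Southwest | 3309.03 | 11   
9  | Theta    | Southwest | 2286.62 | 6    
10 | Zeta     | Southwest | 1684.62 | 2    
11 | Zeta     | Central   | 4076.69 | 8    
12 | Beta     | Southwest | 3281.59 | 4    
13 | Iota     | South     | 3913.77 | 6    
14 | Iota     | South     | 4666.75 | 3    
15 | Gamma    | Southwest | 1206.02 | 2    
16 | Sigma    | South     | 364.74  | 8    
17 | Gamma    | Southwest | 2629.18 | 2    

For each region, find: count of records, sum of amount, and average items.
SELECT region,
       COUNT(*) as cnt,
       SUM(amount) as total_amount,
       AVG(items) as avg_items
FROM orders
GROUP BY region

Result:
  Central: 3 records, 9423.89 total amount, 9.67 avg items
  East: 3 records, 5473.21 total amount, 9.67 avg items
  South: 4 records, 13865.26 total amount, 6.50 avg items
  Southwest: 7 records, 15170.73 total amount, 5.29 avg items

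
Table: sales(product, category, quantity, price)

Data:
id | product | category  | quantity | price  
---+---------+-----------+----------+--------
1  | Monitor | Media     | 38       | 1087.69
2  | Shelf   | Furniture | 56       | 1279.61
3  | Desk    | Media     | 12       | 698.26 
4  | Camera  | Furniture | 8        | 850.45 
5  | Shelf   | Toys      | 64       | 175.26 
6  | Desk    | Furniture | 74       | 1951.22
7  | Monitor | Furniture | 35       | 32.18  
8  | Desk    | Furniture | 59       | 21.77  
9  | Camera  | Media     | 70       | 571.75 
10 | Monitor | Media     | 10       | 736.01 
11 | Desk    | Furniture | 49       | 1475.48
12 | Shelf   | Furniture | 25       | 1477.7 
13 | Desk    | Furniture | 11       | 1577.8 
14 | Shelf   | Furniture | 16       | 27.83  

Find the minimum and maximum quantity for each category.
SELECT category, MIN(quantity), MAX(quantity)
FROM sales
GROUP BY category

Result:
  Furniture: min=8, max=74
  Media: min=10, max=70
  Toys: min=64, max=64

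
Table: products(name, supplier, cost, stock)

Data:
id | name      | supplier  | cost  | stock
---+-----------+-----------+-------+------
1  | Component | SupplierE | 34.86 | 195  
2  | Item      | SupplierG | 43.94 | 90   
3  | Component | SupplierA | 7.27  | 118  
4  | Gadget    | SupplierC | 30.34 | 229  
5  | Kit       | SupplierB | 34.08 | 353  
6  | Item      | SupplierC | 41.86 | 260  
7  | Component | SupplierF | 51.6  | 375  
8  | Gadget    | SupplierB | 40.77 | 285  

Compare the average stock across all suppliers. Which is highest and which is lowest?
SELECT supplier, AVG(stock)
FROM products
GROUP BY supplier
ORDER BY AVG(stock)

All groups:
  SupplierG: 90.00
  SupplierA: 118.00
  SupplierE: 195.00
  SupplierC: 244.50
  SupplierB: 319.00
  SupplierF: 375.00

Highest: SupplierF (375.00)
Lowest: SupplierG (90.00)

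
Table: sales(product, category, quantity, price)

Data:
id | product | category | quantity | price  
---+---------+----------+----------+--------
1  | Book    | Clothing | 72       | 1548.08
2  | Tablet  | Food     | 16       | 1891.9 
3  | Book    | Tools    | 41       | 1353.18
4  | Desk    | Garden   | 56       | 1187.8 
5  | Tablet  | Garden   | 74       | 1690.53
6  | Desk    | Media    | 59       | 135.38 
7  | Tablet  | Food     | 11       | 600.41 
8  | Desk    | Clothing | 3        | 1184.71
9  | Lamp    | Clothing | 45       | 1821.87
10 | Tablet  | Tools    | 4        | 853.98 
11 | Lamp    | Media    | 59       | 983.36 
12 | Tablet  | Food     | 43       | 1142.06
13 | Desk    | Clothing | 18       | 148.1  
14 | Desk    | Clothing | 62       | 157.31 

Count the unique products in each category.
SELECT category, COUNT(DISTINCT product)
FROM sales
GROUP BY category

Result:
  Clothing: 3 distinct
  Food: 1 distinct
  Garden: 2 distinct
  Media: 2 distinct
  Tools: 2 distinct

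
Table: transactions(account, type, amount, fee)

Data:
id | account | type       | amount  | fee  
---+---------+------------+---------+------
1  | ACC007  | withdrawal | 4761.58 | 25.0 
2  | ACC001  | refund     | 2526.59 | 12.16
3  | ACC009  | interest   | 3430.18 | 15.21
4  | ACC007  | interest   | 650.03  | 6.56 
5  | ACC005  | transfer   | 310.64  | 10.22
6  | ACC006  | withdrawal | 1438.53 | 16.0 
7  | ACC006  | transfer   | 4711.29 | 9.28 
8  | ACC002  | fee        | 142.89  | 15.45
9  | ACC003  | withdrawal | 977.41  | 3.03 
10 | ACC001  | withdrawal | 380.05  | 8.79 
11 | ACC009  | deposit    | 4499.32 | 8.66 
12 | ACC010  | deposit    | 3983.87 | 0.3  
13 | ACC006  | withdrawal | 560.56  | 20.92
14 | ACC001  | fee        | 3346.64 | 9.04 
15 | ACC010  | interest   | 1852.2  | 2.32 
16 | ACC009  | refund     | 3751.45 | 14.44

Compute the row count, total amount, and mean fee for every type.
SELECT type,
       COUNT(*) as cnt,
       SUM(amount) as total_amount,
       AVG(fee) as avg_fee
FROM transactions
GROUP BY type

Result:
  deposit: 2 records, 8483.19 total amount, 4.48 avg fee
  fee: 2 records, 3489.53 total amount, 12.25 avg fee
  interest: 3 records, 5932.41 total amount, 8.03 avg fee
  refund: 2 records, 6278.04 total amount, 13.30 avg fee
  transfer: 2 records, 5021.93 total amount, 9.75 avg fee
  withdrawal: 5 records, 8118.13 total amount, 14.75 avg fee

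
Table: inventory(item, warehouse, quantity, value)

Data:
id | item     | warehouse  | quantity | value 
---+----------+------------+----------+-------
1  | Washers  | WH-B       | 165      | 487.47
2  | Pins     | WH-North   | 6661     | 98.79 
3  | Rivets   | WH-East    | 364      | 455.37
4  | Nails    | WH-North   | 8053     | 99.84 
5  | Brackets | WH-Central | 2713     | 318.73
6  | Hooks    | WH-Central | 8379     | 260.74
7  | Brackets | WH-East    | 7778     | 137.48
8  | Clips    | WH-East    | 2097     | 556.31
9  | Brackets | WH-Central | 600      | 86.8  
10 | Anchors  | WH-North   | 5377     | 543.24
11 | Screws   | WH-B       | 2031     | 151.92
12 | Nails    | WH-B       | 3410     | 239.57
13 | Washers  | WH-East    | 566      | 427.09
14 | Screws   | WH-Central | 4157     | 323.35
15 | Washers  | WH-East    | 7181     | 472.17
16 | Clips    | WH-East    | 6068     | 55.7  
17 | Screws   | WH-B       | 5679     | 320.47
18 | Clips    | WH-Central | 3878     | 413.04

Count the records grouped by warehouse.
SELECT warehouse, COUNT(*) as count
FROM inventory
GROUP BY warehouse

Result:
  WH-B: 4
  WH-Central: 5
  WH-East: 6
  WH-North: 3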